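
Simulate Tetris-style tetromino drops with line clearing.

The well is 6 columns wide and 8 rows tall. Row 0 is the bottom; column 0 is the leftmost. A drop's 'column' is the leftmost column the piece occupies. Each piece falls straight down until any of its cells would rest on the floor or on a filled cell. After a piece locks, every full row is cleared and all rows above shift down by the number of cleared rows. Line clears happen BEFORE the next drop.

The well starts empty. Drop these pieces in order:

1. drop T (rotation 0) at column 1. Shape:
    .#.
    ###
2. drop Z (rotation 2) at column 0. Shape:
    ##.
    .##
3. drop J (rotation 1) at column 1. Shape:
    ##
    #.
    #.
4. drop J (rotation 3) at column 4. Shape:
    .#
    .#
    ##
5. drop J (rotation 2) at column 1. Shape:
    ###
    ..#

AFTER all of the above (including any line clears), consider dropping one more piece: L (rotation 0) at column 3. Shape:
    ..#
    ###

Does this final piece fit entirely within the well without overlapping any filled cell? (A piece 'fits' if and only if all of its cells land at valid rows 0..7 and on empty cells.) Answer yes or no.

Drop 1: T rot0 at col 1 lands with bottom-row=0; cleared 0 line(s) (total 0); column heights now [0 1 2 1 0 0], max=2
Drop 2: Z rot2 at col 0 lands with bottom-row=2; cleared 0 line(s) (total 0); column heights now [4 4 3 1 0 0], max=4
Drop 3: J rot1 at col 1 lands with bottom-row=4; cleared 0 line(s) (total 0); column heights now [4 7 7 1 0 0], max=7
Drop 4: J rot3 at col 4 lands with bottom-row=0; cleared 0 line(s) (total 0); column heights now [4 7 7 1 1 3], max=7
Drop 5: J rot2 at col 1 lands with bottom-row=6; cleared 0 line(s) (total 0); column heights now [4 8 8 8 1 3], max=8
Test piece L rot0 at col 3 (width 3): heights before test = [4 8 8 8 1 3]; fits = False

Answer: no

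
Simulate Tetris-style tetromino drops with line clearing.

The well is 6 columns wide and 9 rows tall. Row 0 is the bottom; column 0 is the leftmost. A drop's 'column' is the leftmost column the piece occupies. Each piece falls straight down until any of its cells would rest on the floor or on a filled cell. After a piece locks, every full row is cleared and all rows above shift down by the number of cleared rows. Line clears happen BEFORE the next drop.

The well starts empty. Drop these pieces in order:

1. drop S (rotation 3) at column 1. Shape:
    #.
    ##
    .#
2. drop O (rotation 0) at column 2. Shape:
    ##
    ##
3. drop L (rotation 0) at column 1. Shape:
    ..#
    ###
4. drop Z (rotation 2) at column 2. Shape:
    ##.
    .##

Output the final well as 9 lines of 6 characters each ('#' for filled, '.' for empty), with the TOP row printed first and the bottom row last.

Answer: ......
..##..
...##.
...#..
.###..
..##..
.###..
.##...
..#...

Derivation:
Drop 1: S rot3 at col 1 lands with bottom-row=0; cleared 0 line(s) (total 0); column heights now [0 3 2 0 0 0], max=3
Drop 2: O rot0 at col 2 lands with bottom-row=2; cleared 0 line(s) (total 0); column heights now [0 3 4 4 0 0], max=4
Drop 3: L rot0 at col 1 lands with bottom-row=4; cleared 0 line(s) (total 0); column heights now [0 5 5 6 0 0], max=6
Drop 4: Z rot2 at col 2 lands with bottom-row=6; cleared 0 line(s) (total 0); column heights now [0 5 8 8 7 0], max=8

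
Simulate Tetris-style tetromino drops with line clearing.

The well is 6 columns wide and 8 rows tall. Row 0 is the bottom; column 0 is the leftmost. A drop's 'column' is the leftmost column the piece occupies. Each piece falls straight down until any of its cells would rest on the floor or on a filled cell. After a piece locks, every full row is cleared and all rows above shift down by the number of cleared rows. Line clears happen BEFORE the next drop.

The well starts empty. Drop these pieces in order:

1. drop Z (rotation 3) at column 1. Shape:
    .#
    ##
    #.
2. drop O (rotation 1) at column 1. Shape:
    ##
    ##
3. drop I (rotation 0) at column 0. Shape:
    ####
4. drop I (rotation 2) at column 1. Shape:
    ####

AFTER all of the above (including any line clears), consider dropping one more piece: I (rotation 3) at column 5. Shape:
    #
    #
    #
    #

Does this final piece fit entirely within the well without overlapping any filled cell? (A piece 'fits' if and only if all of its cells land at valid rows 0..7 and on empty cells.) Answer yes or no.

Answer: yes

Derivation:
Drop 1: Z rot3 at col 1 lands with bottom-row=0; cleared 0 line(s) (total 0); column heights now [0 2 3 0 0 0], max=3
Drop 2: O rot1 at col 1 lands with bottom-row=3; cleared 0 line(s) (total 0); column heights now [0 5 5 0 0 0], max=5
Drop 3: I rot0 at col 0 lands with bottom-row=5; cleared 0 line(s) (total 0); column heights now [6 6 6 6 0 0], max=6
Drop 4: I rot2 at col 1 lands with bottom-row=6; cleared 0 line(s) (total 0); column heights now [6 7 7 7 7 0], max=7
Test piece I rot3 at col 5 (width 1): heights before test = [6 7 7 7 7 0]; fits = True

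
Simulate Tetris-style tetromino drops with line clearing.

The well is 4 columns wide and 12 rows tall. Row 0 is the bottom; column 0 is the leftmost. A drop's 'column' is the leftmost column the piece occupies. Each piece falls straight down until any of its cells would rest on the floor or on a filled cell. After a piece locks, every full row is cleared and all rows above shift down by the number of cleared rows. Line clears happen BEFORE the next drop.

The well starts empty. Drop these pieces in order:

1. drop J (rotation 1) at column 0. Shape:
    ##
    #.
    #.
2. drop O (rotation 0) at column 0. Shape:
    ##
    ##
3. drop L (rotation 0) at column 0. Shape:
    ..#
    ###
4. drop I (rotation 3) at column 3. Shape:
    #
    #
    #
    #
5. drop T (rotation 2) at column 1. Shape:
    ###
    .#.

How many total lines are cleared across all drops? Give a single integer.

Answer: 0

Derivation:
Drop 1: J rot1 at col 0 lands with bottom-row=0; cleared 0 line(s) (total 0); column heights now [3 3 0 0], max=3
Drop 2: O rot0 at col 0 lands with bottom-row=3; cleared 0 line(s) (total 0); column heights now [5 5 0 0], max=5
Drop 3: L rot0 at col 0 lands with bottom-row=5; cleared 0 line(s) (total 0); column heights now [6 6 7 0], max=7
Drop 4: I rot3 at col 3 lands with bottom-row=0; cleared 0 line(s) (total 0); column heights now [6 6 7 4], max=7
Drop 5: T rot2 at col 1 lands with bottom-row=7; cleared 0 line(s) (total 0); column heights now [6 9 9 9], max=9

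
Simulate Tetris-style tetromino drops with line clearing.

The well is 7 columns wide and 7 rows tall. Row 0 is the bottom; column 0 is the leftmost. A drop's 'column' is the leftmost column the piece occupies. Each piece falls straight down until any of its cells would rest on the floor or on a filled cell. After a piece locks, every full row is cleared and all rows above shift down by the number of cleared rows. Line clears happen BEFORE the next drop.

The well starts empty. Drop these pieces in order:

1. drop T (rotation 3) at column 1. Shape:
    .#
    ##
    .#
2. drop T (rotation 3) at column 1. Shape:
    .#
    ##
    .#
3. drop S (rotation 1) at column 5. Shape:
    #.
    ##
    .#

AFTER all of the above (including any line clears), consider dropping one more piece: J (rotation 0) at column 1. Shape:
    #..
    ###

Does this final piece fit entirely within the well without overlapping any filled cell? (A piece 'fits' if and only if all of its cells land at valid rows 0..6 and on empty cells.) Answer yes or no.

Drop 1: T rot3 at col 1 lands with bottom-row=0; cleared 0 line(s) (total 0); column heights now [0 2 3 0 0 0 0], max=3
Drop 2: T rot3 at col 1 lands with bottom-row=3; cleared 0 line(s) (total 0); column heights now [0 5 6 0 0 0 0], max=6
Drop 3: S rot1 at col 5 lands with bottom-row=0; cleared 0 line(s) (total 0); column heights now [0 5 6 0 0 3 2], max=6
Test piece J rot0 at col 1 (width 3): heights before test = [0 5 6 0 0 3 2]; fits = False

Answer: no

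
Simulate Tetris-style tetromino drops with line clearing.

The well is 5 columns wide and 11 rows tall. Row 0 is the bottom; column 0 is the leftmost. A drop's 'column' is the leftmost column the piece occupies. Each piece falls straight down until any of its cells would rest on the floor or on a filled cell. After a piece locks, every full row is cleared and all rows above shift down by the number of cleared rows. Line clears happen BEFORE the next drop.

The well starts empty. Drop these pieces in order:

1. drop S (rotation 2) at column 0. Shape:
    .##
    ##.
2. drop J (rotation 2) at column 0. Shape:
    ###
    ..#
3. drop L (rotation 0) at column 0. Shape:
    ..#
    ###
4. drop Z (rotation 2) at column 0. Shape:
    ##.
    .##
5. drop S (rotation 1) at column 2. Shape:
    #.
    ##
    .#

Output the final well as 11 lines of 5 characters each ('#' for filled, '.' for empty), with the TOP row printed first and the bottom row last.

Drop 1: S rot2 at col 0 lands with bottom-row=0; cleared 0 line(s) (total 0); column heights now [1 2 2 0 0], max=2
Drop 2: J rot2 at col 0 lands with bottom-row=2; cleared 0 line(s) (total 0); column heights now [4 4 4 0 0], max=4
Drop 3: L rot0 at col 0 lands with bottom-row=4; cleared 0 line(s) (total 0); column heights now [5 5 6 0 0], max=6
Drop 4: Z rot2 at col 0 lands with bottom-row=6; cleared 0 line(s) (total 0); column heights now [8 8 7 0 0], max=8
Drop 5: S rot1 at col 2 lands with bottom-row=6; cleared 0 line(s) (total 0); column heights now [8 8 9 8 0], max=9

Answer: .....
.....
..#..
####.
.###.
..#..
###..
###..
..#..
.##..
##...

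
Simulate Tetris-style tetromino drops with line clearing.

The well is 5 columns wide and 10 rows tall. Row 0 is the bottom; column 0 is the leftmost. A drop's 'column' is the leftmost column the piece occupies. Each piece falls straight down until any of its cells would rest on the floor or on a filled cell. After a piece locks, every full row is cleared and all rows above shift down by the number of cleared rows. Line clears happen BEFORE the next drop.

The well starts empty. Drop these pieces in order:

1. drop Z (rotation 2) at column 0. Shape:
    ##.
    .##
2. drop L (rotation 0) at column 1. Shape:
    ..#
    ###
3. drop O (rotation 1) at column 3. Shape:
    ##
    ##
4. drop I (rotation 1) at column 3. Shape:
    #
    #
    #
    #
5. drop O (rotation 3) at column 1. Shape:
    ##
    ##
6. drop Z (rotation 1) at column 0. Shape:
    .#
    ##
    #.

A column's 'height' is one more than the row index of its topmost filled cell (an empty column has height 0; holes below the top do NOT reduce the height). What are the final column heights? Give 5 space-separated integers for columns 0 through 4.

Answer: 5 6 4 9 5

Derivation:
Drop 1: Z rot2 at col 0 lands with bottom-row=0; cleared 0 line(s) (total 0); column heights now [2 2 1 0 0], max=2
Drop 2: L rot0 at col 1 lands with bottom-row=2; cleared 0 line(s) (total 0); column heights now [2 3 3 4 0], max=4
Drop 3: O rot1 at col 3 lands with bottom-row=4; cleared 0 line(s) (total 0); column heights now [2 3 3 6 6], max=6
Drop 4: I rot1 at col 3 lands with bottom-row=6; cleared 0 line(s) (total 0); column heights now [2 3 3 10 6], max=10
Drop 5: O rot3 at col 1 lands with bottom-row=3; cleared 0 line(s) (total 0); column heights now [2 5 5 10 6], max=10
Drop 6: Z rot1 at col 0 lands with bottom-row=4; cleared 1 line(s) (total 1); column heights now [5 6 4 9 5], max=9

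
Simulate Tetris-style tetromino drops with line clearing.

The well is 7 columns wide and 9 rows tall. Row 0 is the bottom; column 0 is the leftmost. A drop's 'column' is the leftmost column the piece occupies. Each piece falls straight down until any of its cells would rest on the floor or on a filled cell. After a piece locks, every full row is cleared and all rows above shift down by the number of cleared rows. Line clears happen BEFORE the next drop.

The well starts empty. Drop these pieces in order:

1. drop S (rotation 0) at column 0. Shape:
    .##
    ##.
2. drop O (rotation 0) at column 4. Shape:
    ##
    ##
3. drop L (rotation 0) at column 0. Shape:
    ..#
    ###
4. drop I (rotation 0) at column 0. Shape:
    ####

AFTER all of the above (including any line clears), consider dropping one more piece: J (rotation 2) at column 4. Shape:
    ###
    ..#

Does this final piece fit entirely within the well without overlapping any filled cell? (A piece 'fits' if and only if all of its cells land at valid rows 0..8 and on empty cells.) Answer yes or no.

Drop 1: S rot0 at col 0 lands with bottom-row=0; cleared 0 line(s) (total 0); column heights now [1 2 2 0 0 0 0], max=2
Drop 2: O rot0 at col 4 lands with bottom-row=0; cleared 0 line(s) (total 0); column heights now [1 2 2 0 2 2 0], max=2
Drop 3: L rot0 at col 0 lands with bottom-row=2; cleared 0 line(s) (total 0); column heights now [3 3 4 0 2 2 0], max=4
Drop 4: I rot0 at col 0 lands with bottom-row=4; cleared 0 line(s) (total 0); column heights now [5 5 5 5 2 2 0], max=5
Test piece J rot2 at col 4 (width 3): heights before test = [5 5 5 5 2 2 0]; fits = True

Answer: yes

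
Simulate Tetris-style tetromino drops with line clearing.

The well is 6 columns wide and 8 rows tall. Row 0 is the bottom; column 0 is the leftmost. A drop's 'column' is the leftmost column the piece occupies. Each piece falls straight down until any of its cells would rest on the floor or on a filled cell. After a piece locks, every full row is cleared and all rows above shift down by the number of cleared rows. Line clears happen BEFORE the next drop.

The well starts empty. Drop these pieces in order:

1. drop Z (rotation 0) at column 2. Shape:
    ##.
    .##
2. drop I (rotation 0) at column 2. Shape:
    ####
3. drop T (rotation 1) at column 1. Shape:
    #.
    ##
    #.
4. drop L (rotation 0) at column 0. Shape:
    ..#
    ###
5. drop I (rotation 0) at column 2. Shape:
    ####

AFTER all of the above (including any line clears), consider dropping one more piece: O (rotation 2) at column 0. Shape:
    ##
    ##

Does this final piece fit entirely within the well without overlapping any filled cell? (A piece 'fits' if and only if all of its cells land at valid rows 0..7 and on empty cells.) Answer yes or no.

Drop 1: Z rot0 at col 2 lands with bottom-row=0; cleared 0 line(s) (total 0); column heights now [0 0 2 2 1 0], max=2
Drop 2: I rot0 at col 2 lands with bottom-row=2; cleared 0 line(s) (total 0); column heights now [0 0 3 3 3 3], max=3
Drop 3: T rot1 at col 1 lands with bottom-row=2; cleared 0 line(s) (total 0); column heights now [0 5 4 3 3 3], max=5
Drop 4: L rot0 at col 0 lands with bottom-row=5; cleared 0 line(s) (total 0); column heights now [6 6 7 3 3 3], max=7
Drop 5: I rot0 at col 2 lands with bottom-row=7; cleared 0 line(s) (total 0); column heights now [6 6 8 8 8 8], max=8
Test piece O rot2 at col 0 (width 2): heights before test = [6 6 8 8 8 8]; fits = True

Answer: yes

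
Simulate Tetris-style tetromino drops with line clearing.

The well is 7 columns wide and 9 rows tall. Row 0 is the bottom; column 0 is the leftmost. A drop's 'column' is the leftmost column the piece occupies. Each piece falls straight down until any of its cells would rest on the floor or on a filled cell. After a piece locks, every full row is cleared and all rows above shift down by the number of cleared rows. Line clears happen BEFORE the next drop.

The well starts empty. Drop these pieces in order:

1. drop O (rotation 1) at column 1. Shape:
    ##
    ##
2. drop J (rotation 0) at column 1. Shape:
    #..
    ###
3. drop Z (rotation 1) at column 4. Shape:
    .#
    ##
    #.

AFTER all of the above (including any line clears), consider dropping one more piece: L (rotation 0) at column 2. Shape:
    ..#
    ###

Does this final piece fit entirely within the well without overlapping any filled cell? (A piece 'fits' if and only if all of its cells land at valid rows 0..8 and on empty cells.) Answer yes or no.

Answer: yes

Derivation:
Drop 1: O rot1 at col 1 lands with bottom-row=0; cleared 0 line(s) (total 0); column heights now [0 2 2 0 0 0 0], max=2
Drop 2: J rot0 at col 1 lands with bottom-row=2; cleared 0 line(s) (total 0); column heights now [0 4 3 3 0 0 0], max=4
Drop 3: Z rot1 at col 4 lands with bottom-row=0; cleared 0 line(s) (total 0); column heights now [0 4 3 3 2 3 0], max=4
Test piece L rot0 at col 2 (width 3): heights before test = [0 4 3 3 2 3 0]; fits = True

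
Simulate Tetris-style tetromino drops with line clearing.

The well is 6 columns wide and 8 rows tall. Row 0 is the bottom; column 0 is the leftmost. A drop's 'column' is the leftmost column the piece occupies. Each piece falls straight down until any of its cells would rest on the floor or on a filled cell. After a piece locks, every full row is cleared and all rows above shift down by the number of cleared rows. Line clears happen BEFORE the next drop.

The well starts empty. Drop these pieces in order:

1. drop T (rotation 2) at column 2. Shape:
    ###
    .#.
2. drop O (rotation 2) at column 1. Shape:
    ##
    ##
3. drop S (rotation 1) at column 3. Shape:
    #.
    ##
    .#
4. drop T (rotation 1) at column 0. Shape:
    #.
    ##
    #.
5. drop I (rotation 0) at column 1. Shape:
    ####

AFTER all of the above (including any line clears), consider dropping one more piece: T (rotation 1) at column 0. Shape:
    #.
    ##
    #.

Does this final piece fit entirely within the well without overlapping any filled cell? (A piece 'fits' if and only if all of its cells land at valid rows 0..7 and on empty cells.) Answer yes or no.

Drop 1: T rot2 at col 2 lands with bottom-row=0; cleared 0 line(s) (total 0); column heights now [0 0 2 2 2 0], max=2
Drop 2: O rot2 at col 1 lands with bottom-row=2; cleared 0 line(s) (total 0); column heights now [0 4 4 2 2 0], max=4
Drop 3: S rot1 at col 3 lands with bottom-row=2; cleared 0 line(s) (total 0); column heights now [0 4 4 5 4 0], max=5
Drop 4: T rot1 at col 0 lands with bottom-row=3; cleared 0 line(s) (total 0); column heights now [6 5 4 5 4 0], max=6
Drop 5: I rot0 at col 1 lands with bottom-row=5; cleared 0 line(s) (total 0); column heights now [6 6 6 6 6 0], max=6
Test piece T rot1 at col 0 (width 2): heights before test = [6 6 6 6 6 0]; fits = False

Answer: no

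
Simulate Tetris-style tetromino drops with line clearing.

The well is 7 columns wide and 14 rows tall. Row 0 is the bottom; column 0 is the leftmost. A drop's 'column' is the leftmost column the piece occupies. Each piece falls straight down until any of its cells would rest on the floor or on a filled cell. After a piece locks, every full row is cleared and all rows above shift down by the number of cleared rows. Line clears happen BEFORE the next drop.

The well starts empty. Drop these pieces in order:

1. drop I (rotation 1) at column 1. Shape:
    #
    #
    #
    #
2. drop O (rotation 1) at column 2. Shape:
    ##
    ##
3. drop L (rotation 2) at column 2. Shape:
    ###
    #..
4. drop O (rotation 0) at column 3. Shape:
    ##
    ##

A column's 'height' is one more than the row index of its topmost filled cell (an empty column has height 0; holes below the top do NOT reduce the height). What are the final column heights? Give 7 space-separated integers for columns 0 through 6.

Drop 1: I rot1 at col 1 lands with bottom-row=0; cleared 0 line(s) (total 0); column heights now [0 4 0 0 0 0 0], max=4
Drop 2: O rot1 at col 2 lands with bottom-row=0; cleared 0 line(s) (total 0); column heights now [0 4 2 2 0 0 0], max=4
Drop 3: L rot2 at col 2 lands with bottom-row=2; cleared 0 line(s) (total 0); column heights now [0 4 4 4 4 0 0], max=4
Drop 4: O rot0 at col 3 lands with bottom-row=4; cleared 0 line(s) (total 0); column heights now [0 4 4 6 6 0 0], max=6

Answer: 0 4 4 6 6 0 0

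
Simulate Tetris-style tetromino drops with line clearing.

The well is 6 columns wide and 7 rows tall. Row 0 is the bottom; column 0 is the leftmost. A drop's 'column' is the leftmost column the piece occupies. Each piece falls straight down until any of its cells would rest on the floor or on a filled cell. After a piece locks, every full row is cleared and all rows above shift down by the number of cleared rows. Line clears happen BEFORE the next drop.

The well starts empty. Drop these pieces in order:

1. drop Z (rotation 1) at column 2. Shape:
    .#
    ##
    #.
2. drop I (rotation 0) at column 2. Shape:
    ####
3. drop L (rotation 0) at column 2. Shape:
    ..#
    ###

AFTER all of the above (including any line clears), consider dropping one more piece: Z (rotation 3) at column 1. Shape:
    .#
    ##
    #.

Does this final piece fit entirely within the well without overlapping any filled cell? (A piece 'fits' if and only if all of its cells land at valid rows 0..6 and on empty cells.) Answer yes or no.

Drop 1: Z rot1 at col 2 lands with bottom-row=0; cleared 0 line(s) (total 0); column heights now [0 0 2 3 0 0], max=3
Drop 2: I rot0 at col 2 lands with bottom-row=3; cleared 0 line(s) (total 0); column heights now [0 0 4 4 4 4], max=4
Drop 3: L rot0 at col 2 lands with bottom-row=4; cleared 0 line(s) (total 0); column heights now [0 0 5 5 6 4], max=6
Test piece Z rot3 at col 1 (width 2): heights before test = [0 0 5 5 6 4]; fits = True

Answer: yes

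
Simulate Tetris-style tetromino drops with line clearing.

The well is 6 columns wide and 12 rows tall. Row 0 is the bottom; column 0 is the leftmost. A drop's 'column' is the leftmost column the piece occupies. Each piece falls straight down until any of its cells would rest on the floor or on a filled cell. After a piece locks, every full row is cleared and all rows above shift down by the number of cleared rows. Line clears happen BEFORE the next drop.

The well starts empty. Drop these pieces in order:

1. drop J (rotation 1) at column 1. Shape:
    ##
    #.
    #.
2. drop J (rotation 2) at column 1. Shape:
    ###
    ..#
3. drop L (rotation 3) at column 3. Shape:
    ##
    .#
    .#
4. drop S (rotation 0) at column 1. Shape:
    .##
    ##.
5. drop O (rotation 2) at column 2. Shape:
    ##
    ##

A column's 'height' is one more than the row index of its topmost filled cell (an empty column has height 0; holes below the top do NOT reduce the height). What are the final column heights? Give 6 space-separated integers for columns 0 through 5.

Drop 1: J rot1 at col 1 lands with bottom-row=0; cleared 0 line(s) (total 0); column heights now [0 3 3 0 0 0], max=3
Drop 2: J rot2 at col 1 lands with bottom-row=2; cleared 0 line(s) (total 0); column heights now [0 4 4 4 0 0], max=4
Drop 3: L rot3 at col 3 lands with bottom-row=2; cleared 0 line(s) (total 0); column heights now [0 4 4 5 5 0], max=5
Drop 4: S rot0 at col 1 lands with bottom-row=4; cleared 0 line(s) (total 0); column heights now [0 5 6 6 5 0], max=6
Drop 5: O rot2 at col 2 lands with bottom-row=6; cleared 0 line(s) (total 0); column heights now [0 5 8 8 5 0], max=8

Answer: 0 5 8 8 5 0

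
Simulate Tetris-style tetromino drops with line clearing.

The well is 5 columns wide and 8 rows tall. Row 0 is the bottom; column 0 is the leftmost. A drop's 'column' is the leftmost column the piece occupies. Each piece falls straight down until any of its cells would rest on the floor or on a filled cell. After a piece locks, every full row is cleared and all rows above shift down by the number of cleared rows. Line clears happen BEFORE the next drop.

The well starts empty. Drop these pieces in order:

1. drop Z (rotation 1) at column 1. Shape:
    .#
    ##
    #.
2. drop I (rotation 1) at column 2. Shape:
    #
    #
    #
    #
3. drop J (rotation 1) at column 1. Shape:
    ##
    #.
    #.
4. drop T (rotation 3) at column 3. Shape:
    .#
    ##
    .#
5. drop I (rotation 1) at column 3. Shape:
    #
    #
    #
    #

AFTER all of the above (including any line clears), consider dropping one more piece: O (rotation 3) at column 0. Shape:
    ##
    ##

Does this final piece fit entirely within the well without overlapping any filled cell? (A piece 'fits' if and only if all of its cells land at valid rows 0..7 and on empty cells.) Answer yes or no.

Drop 1: Z rot1 at col 1 lands with bottom-row=0; cleared 0 line(s) (total 0); column heights now [0 2 3 0 0], max=3
Drop 2: I rot1 at col 2 lands with bottom-row=3; cleared 0 line(s) (total 0); column heights now [0 2 7 0 0], max=7
Drop 3: J rot1 at col 1 lands with bottom-row=5; cleared 0 line(s) (total 0); column heights now [0 8 8 0 0], max=8
Drop 4: T rot3 at col 3 lands with bottom-row=0; cleared 0 line(s) (total 0); column heights now [0 8 8 2 3], max=8
Drop 5: I rot1 at col 3 lands with bottom-row=2; cleared 0 line(s) (total 0); column heights now [0 8 8 6 3], max=8
Test piece O rot3 at col 0 (width 2): heights before test = [0 8 8 6 3]; fits = False

Answer: no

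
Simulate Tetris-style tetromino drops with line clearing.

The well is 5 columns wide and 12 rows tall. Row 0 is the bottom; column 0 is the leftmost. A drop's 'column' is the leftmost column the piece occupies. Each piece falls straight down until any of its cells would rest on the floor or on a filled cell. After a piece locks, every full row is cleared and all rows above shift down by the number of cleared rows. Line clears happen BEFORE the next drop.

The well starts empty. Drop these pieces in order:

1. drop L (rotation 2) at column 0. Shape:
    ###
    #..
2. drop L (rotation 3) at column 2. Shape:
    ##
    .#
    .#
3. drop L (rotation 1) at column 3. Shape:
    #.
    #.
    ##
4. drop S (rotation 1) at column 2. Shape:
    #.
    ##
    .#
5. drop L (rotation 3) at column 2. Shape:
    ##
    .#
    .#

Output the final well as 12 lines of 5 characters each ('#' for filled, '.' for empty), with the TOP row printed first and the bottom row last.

Drop 1: L rot2 at col 0 lands with bottom-row=0; cleared 0 line(s) (total 0); column heights now [2 2 2 0 0], max=2
Drop 2: L rot3 at col 2 lands with bottom-row=0; cleared 0 line(s) (total 0); column heights now [2 2 3 3 0], max=3
Drop 3: L rot1 at col 3 lands with bottom-row=3; cleared 0 line(s) (total 0); column heights now [2 2 3 6 4], max=6
Drop 4: S rot1 at col 2 lands with bottom-row=6; cleared 0 line(s) (total 0); column heights now [2 2 9 8 4], max=9
Drop 5: L rot3 at col 2 lands with bottom-row=8; cleared 0 line(s) (total 0); column heights now [2 2 11 11 4], max=11

Answer: .....
..##.
...#.
..##.
..##.
...#.
...#.
...#.
...##
..##.
####.
#..#.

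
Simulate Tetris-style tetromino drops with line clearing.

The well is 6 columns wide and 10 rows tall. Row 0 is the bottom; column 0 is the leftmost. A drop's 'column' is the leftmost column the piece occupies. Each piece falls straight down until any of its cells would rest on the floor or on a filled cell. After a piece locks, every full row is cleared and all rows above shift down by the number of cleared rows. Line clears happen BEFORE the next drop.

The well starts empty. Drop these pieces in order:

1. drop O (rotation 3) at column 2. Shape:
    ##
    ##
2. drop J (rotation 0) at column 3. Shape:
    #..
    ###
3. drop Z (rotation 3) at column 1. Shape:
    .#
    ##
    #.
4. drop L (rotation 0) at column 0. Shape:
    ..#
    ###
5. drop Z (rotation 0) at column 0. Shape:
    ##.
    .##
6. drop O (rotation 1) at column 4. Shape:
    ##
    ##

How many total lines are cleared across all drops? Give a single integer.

Drop 1: O rot3 at col 2 lands with bottom-row=0; cleared 0 line(s) (total 0); column heights now [0 0 2 2 0 0], max=2
Drop 2: J rot0 at col 3 lands with bottom-row=2; cleared 0 line(s) (total 0); column heights now [0 0 2 4 3 3], max=4
Drop 3: Z rot3 at col 1 lands with bottom-row=1; cleared 0 line(s) (total 0); column heights now [0 3 4 4 3 3], max=4
Drop 4: L rot0 at col 0 lands with bottom-row=4; cleared 0 line(s) (total 0); column heights now [5 5 6 4 3 3], max=6
Drop 5: Z rot0 at col 0 lands with bottom-row=6; cleared 0 line(s) (total 0); column heights now [8 8 7 4 3 3], max=8
Drop 6: O rot1 at col 4 lands with bottom-row=3; cleared 0 line(s) (total 0); column heights now [8 8 7 4 5 5], max=8

Answer: 0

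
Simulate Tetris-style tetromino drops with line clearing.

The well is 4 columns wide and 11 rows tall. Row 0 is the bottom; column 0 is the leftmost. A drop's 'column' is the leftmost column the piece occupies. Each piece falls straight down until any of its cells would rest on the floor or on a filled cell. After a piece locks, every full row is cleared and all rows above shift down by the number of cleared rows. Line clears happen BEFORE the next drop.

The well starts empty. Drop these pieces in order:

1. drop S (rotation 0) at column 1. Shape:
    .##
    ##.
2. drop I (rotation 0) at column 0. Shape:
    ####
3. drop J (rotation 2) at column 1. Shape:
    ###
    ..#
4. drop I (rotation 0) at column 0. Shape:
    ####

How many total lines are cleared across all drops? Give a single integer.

Drop 1: S rot0 at col 1 lands with bottom-row=0; cleared 0 line(s) (total 0); column heights now [0 1 2 2], max=2
Drop 2: I rot0 at col 0 lands with bottom-row=2; cleared 1 line(s) (total 1); column heights now [0 1 2 2], max=2
Drop 3: J rot2 at col 1 lands with bottom-row=2; cleared 0 line(s) (total 1); column heights now [0 4 4 4], max=4
Drop 4: I rot0 at col 0 lands with bottom-row=4; cleared 1 line(s) (total 2); column heights now [0 4 4 4], max=4

Answer: 2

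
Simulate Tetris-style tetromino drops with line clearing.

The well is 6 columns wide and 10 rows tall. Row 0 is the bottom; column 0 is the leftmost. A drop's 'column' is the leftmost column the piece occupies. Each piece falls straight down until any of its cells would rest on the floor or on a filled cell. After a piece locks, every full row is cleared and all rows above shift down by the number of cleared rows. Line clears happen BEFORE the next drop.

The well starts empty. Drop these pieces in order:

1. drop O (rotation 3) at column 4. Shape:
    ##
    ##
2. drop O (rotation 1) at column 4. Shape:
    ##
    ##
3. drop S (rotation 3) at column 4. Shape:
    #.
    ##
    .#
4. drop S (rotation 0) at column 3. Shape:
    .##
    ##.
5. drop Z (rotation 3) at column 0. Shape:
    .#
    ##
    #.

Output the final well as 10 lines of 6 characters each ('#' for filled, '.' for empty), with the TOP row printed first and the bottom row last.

Answer: ......
....##
...##.
....#.
....##
.....#
....##
.#..##
##..##
#...##

Derivation:
Drop 1: O rot3 at col 4 lands with bottom-row=0; cleared 0 line(s) (total 0); column heights now [0 0 0 0 2 2], max=2
Drop 2: O rot1 at col 4 lands with bottom-row=2; cleared 0 line(s) (total 0); column heights now [0 0 0 0 4 4], max=4
Drop 3: S rot3 at col 4 lands with bottom-row=4; cleared 0 line(s) (total 0); column heights now [0 0 0 0 7 6], max=7
Drop 4: S rot0 at col 3 lands with bottom-row=7; cleared 0 line(s) (total 0); column heights now [0 0 0 8 9 9], max=9
Drop 5: Z rot3 at col 0 lands with bottom-row=0; cleared 0 line(s) (total 0); column heights now [2 3 0 8 9 9], max=9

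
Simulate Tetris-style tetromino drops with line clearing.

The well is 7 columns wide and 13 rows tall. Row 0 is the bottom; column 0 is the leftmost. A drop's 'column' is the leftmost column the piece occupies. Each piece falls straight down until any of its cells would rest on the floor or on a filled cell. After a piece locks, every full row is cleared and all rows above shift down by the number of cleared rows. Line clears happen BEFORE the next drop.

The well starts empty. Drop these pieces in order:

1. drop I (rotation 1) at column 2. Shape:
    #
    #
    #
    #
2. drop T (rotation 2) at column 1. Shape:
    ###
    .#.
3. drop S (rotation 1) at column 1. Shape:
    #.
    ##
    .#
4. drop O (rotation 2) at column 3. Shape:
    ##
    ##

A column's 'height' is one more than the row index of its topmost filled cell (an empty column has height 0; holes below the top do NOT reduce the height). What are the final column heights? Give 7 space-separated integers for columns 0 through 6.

Answer: 0 9 8 8 8 0 0

Derivation:
Drop 1: I rot1 at col 2 lands with bottom-row=0; cleared 0 line(s) (total 0); column heights now [0 0 4 0 0 0 0], max=4
Drop 2: T rot2 at col 1 lands with bottom-row=4; cleared 0 line(s) (total 0); column heights now [0 6 6 6 0 0 0], max=6
Drop 3: S rot1 at col 1 lands with bottom-row=6; cleared 0 line(s) (total 0); column heights now [0 9 8 6 0 0 0], max=9
Drop 4: O rot2 at col 3 lands with bottom-row=6; cleared 0 line(s) (total 0); column heights now [0 9 8 8 8 0 0], max=9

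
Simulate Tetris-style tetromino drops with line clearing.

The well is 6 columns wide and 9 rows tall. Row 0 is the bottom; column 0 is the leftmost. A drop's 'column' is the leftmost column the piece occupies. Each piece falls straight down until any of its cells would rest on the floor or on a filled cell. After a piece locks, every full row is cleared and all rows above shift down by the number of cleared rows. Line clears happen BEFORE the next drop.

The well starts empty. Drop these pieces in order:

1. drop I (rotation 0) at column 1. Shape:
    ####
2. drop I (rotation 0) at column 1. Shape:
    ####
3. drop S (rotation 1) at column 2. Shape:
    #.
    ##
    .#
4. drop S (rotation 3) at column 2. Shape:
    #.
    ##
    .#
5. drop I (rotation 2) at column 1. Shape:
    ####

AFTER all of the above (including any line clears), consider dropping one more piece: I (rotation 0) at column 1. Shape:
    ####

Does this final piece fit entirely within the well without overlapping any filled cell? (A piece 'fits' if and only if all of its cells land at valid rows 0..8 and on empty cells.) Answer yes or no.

Answer: yes

Derivation:
Drop 1: I rot0 at col 1 lands with bottom-row=0; cleared 0 line(s) (total 0); column heights now [0 1 1 1 1 0], max=1
Drop 2: I rot0 at col 1 lands with bottom-row=1; cleared 0 line(s) (total 0); column heights now [0 2 2 2 2 0], max=2
Drop 3: S rot1 at col 2 lands with bottom-row=2; cleared 0 line(s) (total 0); column heights now [0 2 5 4 2 0], max=5
Drop 4: S rot3 at col 2 lands with bottom-row=4; cleared 0 line(s) (total 0); column heights now [0 2 7 6 2 0], max=7
Drop 5: I rot2 at col 1 lands with bottom-row=7; cleared 0 line(s) (total 0); column heights now [0 8 8 8 8 0], max=8
Test piece I rot0 at col 1 (width 4): heights before test = [0 8 8 8 8 0]; fits = True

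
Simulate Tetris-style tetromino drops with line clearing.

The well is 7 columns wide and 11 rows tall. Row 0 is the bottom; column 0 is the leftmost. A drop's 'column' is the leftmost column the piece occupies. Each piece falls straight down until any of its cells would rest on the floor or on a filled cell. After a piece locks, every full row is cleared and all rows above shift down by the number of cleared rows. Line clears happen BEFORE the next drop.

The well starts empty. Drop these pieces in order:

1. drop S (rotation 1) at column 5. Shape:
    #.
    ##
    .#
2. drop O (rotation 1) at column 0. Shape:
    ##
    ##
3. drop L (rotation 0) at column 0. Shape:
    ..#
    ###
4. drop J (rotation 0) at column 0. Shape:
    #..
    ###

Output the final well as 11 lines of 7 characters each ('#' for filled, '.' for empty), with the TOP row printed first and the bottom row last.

Drop 1: S rot1 at col 5 lands with bottom-row=0; cleared 0 line(s) (total 0); column heights now [0 0 0 0 0 3 2], max=3
Drop 2: O rot1 at col 0 lands with bottom-row=0; cleared 0 line(s) (total 0); column heights now [2 2 0 0 0 3 2], max=3
Drop 3: L rot0 at col 0 lands with bottom-row=2; cleared 0 line(s) (total 0); column heights now [3 3 4 0 0 3 2], max=4
Drop 4: J rot0 at col 0 lands with bottom-row=4; cleared 0 line(s) (total 0); column heights now [6 5 5 0 0 3 2], max=6

Answer: .......
.......
.......
.......
.......
#......
###....
..#....
###..#.
##...##
##....#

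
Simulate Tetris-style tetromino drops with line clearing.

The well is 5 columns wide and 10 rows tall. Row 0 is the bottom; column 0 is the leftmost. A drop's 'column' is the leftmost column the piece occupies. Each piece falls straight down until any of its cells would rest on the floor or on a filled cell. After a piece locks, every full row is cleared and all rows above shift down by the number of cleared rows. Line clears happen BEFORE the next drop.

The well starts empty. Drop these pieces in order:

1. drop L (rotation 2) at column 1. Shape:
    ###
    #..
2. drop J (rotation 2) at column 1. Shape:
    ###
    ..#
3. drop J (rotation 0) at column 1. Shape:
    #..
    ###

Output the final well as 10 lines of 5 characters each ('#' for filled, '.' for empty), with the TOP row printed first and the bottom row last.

Answer: .....
.....
.....
.....
.#...
.###.
.###.
...#.
.###.
.#...

Derivation:
Drop 1: L rot2 at col 1 lands with bottom-row=0; cleared 0 line(s) (total 0); column heights now [0 2 2 2 0], max=2
Drop 2: J rot2 at col 1 lands with bottom-row=2; cleared 0 line(s) (total 0); column heights now [0 4 4 4 0], max=4
Drop 3: J rot0 at col 1 lands with bottom-row=4; cleared 0 line(s) (total 0); column heights now [0 6 5 5 0], max=6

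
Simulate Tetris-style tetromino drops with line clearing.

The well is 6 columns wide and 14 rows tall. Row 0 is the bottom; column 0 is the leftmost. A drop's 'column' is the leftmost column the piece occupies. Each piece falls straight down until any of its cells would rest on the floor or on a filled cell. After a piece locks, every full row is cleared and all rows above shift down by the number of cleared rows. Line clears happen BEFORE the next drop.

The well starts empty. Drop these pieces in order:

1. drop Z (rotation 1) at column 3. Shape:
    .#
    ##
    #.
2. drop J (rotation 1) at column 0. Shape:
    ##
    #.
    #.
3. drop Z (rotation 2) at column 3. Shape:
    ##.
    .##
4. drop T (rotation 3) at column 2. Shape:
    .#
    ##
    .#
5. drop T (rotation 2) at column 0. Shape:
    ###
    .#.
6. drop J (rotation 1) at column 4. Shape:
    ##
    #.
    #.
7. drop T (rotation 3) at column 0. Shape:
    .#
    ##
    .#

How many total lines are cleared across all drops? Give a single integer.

Answer: 1

Derivation:
Drop 1: Z rot1 at col 3 lands with bottom-row=0; cleared 0 line(s) (total 0); column heights now [0 0 0 2 3 0], max=3
Drop 2: J rot1 at col 0 lands with bottom-row=0; cleared 0 line(s) (total 0); column heights now [3 3 0 2 3 0], max=3
Drop 3: Z rot2 at col 3 lands with bottom-row=3; cleared 0 line(s) (total 0); column heights now [3 3 0 5 5 4], max=5
Drop 4: T rot3 at col 2 lands with bottom-row=5; cleared 0 line(s) (total 0); column heights now [3 3 7 8 5 4], max=8
Drop 5: T rot2 at col 0 lands with bottom-row=6; cleared 0 line(s) (total 0); column heights now [8 8 8 8 5 4], max=8
Drop 6: J rot1 at col 4 lands with bottom-row=5; cleared 1 line(s) (total 1); column heights now [3 7 7 7 7 4], max=7
Drop 7: T rot3 at col 0 lands with bottom-row=7; cleared 0 line(s) (total 1); column heights now [9 10 7 7 7 4], max=10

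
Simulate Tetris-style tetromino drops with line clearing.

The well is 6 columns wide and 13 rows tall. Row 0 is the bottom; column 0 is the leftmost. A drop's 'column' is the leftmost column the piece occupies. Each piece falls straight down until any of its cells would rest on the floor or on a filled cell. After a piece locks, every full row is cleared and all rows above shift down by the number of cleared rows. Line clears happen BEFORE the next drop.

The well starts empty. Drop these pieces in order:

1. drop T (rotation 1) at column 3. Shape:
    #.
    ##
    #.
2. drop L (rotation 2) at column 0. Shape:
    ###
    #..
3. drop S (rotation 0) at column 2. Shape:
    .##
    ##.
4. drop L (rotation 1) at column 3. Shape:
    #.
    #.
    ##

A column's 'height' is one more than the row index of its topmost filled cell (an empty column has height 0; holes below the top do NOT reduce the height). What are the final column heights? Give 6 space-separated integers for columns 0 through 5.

Drop 1: T rot1 at col 3 lands with bottom-row=0; cleared 0 line(s) (total 0); column heights now [0 0 0 3 2 0], max=3
Drop 2: L rot2 at col 0 lands with bottom-row=0; cleared 0 line(s) (total 0); column heights now [2 2 2 3 2 0], max=3
Drop 3: S rot0 at col 2 lands with bottom-row=3; cleared 0 line(s) (total 0); column heights now [2 2 4 5 5 0], max=5
Drop 4: L rot1 at col 3 lands with bottom-row=5; cleared 0 line(s) (total 0); column heights now [2 2 4 8 6 0], max=8

Answer: 2 2 4 8 6 0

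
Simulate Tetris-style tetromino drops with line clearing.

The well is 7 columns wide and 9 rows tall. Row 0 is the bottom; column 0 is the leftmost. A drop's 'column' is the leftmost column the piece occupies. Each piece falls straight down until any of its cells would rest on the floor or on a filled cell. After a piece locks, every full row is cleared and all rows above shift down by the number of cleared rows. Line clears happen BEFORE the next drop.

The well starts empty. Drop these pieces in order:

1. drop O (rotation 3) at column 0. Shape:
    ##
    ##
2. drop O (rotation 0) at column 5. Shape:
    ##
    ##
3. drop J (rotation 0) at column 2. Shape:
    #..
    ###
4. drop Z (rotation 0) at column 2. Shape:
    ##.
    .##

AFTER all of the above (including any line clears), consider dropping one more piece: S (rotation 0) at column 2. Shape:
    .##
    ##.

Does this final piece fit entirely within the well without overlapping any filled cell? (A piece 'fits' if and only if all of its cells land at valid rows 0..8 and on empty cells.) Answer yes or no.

Drop 1: O rot3 at col 0 lands with bottom-row=0; cleared 0 line(s) (total 0); column heights now [2 2 0 0 0 0 0], max=2
Drop 2: O rot0 at col 5 lands with bottom-row=0; cleared 0 line(s) (total 0); column heights now [2 2 0 0 0 2 2], max=2
Drop 3: J rot0 at col 2 lands with bottom-row=0; cleared 1 line(s) (total 1); column heights now [1 1 1 0 0 1 1], max=1
Drop 4: Z rot0 at col 2 lands with bottom-row=0; cleared 1 line(s) (total 2); column heights now [0 0 1 1 0 0 0], max=1
Test piece S rot0 at col 2 (width 3): heights before test = [0 0 1 1 0 0 0]; fits = True

Answer: yes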